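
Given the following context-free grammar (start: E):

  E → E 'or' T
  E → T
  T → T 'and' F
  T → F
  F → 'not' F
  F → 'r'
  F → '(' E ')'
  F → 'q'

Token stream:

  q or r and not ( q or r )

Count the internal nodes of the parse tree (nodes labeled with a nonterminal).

[E [E [T [F q]]] or [T [T [F r]] and [F not [F ( [E [E [T [F q]]] or [T [F r]]] )]]]]

15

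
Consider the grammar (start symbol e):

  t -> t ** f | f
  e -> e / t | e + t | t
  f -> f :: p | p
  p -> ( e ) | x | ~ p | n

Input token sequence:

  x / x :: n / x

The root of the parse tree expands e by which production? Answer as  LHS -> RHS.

[e [e [e [t [f [p x]]]] / [t [f [f [p x]] :: [p n]]]] / [t [f [p x]]]]

e -> e / t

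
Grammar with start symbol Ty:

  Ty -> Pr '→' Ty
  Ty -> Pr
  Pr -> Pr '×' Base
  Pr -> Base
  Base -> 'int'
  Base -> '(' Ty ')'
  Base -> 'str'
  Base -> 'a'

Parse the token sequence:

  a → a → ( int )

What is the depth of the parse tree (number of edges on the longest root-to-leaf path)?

[Ty [Pr [Base a]] → [Ty [Pr [Base a]] → [Ty [Pr [Base ( [Ty [Pr [Base int]]] )]]]]]

8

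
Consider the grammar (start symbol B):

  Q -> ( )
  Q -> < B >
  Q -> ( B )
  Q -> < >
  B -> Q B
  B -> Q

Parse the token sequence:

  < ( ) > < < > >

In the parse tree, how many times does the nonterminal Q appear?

[B [Q < [B [Q ( )]] >] [B [Q < [B [Q < >]] >]]]

4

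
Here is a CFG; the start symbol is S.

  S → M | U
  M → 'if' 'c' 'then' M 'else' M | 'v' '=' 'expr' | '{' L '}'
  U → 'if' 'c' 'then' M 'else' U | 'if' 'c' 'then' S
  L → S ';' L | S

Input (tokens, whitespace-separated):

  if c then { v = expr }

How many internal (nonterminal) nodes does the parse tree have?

[S [U if c then [S [M { [L [S [M v = expr]]] }]]]]

7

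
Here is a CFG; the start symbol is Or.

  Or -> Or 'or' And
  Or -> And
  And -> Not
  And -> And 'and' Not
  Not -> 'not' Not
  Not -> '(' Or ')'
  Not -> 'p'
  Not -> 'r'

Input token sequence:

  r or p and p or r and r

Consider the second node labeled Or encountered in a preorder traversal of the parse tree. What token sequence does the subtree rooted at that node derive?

r or p and p

[Or [Or [Or [And [Not r]]] or [And [And [Not p]] and [Not p]]] or [And [And [Not r]] and [Not r]]]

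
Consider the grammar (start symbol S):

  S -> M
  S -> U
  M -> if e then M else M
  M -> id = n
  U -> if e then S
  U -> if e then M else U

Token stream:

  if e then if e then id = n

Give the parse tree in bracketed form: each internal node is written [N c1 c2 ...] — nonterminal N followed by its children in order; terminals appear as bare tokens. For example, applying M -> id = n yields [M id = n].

[S [U if e then [S [U if e then [S [M id = n]]]]]]

S
U
if e then S
if e then U
if e then if e then S
if e then if e then M
if e then if e then id = n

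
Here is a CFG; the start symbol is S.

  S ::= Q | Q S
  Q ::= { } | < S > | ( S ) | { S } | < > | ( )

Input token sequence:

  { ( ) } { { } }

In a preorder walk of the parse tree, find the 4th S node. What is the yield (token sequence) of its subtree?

[S [Q { [S [Q ( )]] }] [S [Q { [S [Q { }]] }]]]

{ }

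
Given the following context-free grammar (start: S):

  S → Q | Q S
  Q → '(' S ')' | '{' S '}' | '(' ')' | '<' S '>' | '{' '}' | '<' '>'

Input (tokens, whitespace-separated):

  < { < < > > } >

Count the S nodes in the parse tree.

4

[S [Q < [S [Q { [S [Q < [S [Q < >]] >]] }]] >]]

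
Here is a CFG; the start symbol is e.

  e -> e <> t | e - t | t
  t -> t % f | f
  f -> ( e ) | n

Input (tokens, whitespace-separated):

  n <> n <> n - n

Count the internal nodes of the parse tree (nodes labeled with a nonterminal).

12

[e [e [e [e [t [f n]]] <> [t [f n]]] <> [t [f n]]] - [t [f n]]]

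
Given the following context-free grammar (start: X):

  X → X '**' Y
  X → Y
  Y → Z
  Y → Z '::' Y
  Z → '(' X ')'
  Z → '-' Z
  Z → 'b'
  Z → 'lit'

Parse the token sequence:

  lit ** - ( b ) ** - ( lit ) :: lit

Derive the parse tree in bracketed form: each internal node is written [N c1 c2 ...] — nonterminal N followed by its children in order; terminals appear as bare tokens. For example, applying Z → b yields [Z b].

[X [X [X [Y [Z lit]]] ** [Y [Z - [Z ( [X [Y [Z b]]] )]]]] ** [Y [Z - [Z ( [X [Y [Z lit]]] )]] :: [Y [Z lit]]]]

X
X ** Y
X ** Y ** Y
Y ** Y ** Y
Z ** Y ** Y
lit ** Y ** Y
lit ** Z ** Y
lit ** - Z ** Y
lit ** - ( X ) ** Y
lit ** - ( Y ) ** Y
lit ** - ( Z ) ** Y
lit ** - ( b ) ** Y
lit ** - ( b ) ** Z :: Y
lit ** - ( b ) ** - Z :: Y
lit ** - ( b ) ** - ( X ) :: Y
lit ** - ( b ) ** - ( Y ) :: Y
lit ** - ( b ) ** - ( Z ) :: Y
lit ** - ( b ) ** - ( lit ) :: Y
lit ** - ( b ) ** - ( lit ) :: Z
lit ** - ( b ) ** - ( lit ) :: lit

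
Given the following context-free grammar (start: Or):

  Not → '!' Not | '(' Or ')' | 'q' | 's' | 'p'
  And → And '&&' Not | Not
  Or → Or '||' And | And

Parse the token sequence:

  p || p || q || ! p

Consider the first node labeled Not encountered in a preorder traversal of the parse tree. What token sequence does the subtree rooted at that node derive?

[Or [Or [Or [Or [And [Not p]]] || [And [Not p]]] || [And [Not q]]] || [And [Not ! [Not p]]]]

p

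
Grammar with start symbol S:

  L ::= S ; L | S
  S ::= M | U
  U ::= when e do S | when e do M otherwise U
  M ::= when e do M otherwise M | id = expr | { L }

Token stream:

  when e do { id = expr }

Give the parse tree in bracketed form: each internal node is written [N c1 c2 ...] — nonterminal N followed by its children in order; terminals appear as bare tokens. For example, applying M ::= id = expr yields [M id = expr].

[S [U when e do [S [M { [L [S [M id = expr]]] }]]]]

S
U
when e do S
when e do M
when e do { L }
when e do { S }
when e do { M }
when e do { id = expr }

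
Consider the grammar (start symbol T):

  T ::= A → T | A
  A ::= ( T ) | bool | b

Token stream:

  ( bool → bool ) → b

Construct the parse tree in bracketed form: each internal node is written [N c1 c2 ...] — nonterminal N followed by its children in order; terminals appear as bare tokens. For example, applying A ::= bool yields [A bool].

[T [A ( [T [A bool] → [T [A bool]]] )] → [T [A b]]]

T
A → T
( T ) → T
( A → T ) → T
( bool → T ) → T
( bool → A ) → T
( bool → bool ) → T
( bool → bool ) → A
( bool → bool ) → b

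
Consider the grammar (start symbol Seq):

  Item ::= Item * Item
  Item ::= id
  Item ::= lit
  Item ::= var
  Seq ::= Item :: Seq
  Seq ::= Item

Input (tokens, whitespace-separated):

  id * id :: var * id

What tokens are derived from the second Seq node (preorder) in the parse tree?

[Seq [Item [Item id] * [Item id]] :: [Seq [Item [Item var] * [Item id]]]]

var * id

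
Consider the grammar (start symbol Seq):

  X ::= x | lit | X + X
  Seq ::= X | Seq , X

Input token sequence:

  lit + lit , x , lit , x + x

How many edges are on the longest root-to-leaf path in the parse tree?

6

[Seq [Seq [Seq [Seq [X [X lit] + [X lit]]] , [X x]] , [X lit]] , [X [X x] + [X x]]]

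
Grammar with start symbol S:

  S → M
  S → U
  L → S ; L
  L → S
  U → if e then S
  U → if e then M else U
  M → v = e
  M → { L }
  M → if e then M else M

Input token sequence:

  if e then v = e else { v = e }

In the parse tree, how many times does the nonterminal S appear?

2

[S [M if e then [M v = e] else [M { [L [S [M v = e]]] }]]]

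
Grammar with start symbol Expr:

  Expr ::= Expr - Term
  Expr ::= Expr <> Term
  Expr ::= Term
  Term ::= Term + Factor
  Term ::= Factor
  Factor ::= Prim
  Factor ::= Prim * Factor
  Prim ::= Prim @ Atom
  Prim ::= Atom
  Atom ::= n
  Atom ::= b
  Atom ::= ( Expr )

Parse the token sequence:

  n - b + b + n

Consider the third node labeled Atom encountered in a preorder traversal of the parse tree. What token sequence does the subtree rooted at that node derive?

b

[Expr [Expr [Term [Factor [Prim [Atom n]]]]] - [Term [Term [Term [Factor [Prim [Atom b]]]] + [Factor [Prim [Atom b]]]] + [Factor [Prim [Atom n]]]]]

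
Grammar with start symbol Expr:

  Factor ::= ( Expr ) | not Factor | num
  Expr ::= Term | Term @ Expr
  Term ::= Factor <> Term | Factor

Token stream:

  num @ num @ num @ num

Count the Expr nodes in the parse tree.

4

[Expr [Term [Factor num]] @ [Expr [Term [Factor num]] @ [Expr [Term [Factor num]] @ [Expr [Term [Factor num]]]]]]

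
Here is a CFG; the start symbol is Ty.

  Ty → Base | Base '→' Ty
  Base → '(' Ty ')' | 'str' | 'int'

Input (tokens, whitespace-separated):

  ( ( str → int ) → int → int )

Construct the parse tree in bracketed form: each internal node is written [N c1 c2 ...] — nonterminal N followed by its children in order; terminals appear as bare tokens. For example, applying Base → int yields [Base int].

Ty
Base
( Ty )
( Base → Ty )
( ( Ty ) → Ty )
( ( Base → Ty ) → Ty )
( ( str → Ty ) → Ty )
( ( str → Base ) → Ty )
( ( str → int ) → Ty )
( ( str → int ) → Base → Ty )
( ( str → int ) → int → Ty )
( ( str → int ) → int → Base )
( ( str → int ) → int → int )

[Ty [Base ( [Ty [Base ( [Ty [Base str] → [Ty [Base int]]] )] → [Ty [Base int] → [Ty [Base int]]]] )]]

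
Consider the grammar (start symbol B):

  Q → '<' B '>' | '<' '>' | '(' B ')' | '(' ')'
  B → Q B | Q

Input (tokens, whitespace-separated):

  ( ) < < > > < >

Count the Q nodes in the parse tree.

[B [Q ( )] [B [Q < [B [Q < >]] >] [B [Q < >]]]]

4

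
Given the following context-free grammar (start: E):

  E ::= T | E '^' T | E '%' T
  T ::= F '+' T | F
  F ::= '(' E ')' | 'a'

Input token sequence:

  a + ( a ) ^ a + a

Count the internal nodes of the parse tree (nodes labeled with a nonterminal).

13

[E [E [T [F a] + [T [F ( [E [T [F a]]] )]]]] ^ [T [F a] + [T [F a]]]]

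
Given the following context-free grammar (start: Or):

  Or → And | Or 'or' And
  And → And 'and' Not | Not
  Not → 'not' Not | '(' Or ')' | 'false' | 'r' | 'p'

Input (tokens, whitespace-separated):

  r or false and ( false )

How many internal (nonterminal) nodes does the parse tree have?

11

[Or [Or [And [Not r]]] or [And [And [Not false]] and [Not ( [Or [And [Not false]]] )]]]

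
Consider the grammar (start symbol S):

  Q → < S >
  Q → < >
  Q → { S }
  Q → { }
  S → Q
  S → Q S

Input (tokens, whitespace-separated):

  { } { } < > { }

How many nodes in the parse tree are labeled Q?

[S [Q { }] [S [Q { }] [S [Q < >] [S [Q { }]]]]]

4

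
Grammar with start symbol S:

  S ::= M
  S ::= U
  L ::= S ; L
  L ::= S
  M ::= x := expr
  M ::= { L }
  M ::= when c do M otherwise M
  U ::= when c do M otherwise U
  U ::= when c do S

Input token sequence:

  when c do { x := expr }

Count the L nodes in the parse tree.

[S [U when c do [S [M { [L [S [M x := expr]]] }]]]]

1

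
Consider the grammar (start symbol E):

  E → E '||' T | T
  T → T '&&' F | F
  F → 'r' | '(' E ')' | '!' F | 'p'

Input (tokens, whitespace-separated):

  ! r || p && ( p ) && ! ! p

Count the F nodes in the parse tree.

8

[E [E [T [F ! [F r]]]] || [T [T [T [F p]] && [F ( [E [T [F p]]] )]] && [F ! [F ! [F p]]]]]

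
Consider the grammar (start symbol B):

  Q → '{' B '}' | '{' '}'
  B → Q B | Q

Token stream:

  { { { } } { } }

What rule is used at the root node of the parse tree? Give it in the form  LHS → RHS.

B → Q

[B [Q { [B [Q { [B [Q { }]] }] [B [Q { }]]] }]]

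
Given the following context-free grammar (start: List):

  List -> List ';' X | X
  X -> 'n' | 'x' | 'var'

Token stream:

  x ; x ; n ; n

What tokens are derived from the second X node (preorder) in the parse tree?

x

[List [List [List [List [X x]] ; [X x]] ; [X n]] ; [X n]]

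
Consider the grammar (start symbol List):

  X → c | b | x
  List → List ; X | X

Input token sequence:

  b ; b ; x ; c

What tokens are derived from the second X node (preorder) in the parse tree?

[List [List [List [List [X b]] ; [X b]] ; [X x]] ; [X c]]

b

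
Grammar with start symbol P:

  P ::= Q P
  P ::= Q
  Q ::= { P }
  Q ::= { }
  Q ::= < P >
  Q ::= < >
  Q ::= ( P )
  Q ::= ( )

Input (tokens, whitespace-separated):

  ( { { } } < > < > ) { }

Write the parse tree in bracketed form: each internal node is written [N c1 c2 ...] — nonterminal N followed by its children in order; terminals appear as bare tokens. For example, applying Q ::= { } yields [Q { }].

[P [Q ( [P [Q { [P [Q { }]] }] [P [Q < >] [P [Q < >]]]] )] [P [Q { }]]]

P
Q P
( P ) P
( Q P ) P
( { P } P ) P
( { Q } P ) P
( { { } } P ) P
( { { } } Q P ) P
( { { } } < > P ) P
( { { } } < > Q ) P
( { { } } < > < > ) P
( { { } } < > < > ) Q
( { { } } < > < > ) { }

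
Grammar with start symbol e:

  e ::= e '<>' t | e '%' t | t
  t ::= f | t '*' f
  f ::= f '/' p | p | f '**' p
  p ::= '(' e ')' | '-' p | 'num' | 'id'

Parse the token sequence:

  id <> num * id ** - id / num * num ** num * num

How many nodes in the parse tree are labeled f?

[e [e [t [f [p id]]]] <> [t [t [t [t [f [p num]]] * [f [f [f [p id]] ** [p - [p id]]] / [p num]]] * [f [f [p num]] ** [p num]]] * [f [p num]]]]

8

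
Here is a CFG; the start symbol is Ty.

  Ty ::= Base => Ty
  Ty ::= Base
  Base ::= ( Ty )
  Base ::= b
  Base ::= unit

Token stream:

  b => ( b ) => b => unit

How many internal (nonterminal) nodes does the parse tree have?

10

[Ty [Base b] => [Ty [Base ( [Ty [Base b]] )] => [Ty [Base b] => [Ty [Base unit]]]]]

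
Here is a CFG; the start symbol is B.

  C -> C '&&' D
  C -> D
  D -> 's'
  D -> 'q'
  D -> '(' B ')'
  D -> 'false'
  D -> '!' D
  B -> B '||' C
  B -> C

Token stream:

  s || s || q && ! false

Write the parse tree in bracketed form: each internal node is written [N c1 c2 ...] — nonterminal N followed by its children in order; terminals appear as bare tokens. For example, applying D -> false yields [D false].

[B [B [B [C [D s]]] || [C [D s]]] || [C [C [D q]] && [D ! [D false]]]]

B
B || C
B || C || C
C || C || C
D || C || C
s || C || C
s || D || C
s || s || C
s || s || C && D
s || s || D && D
s || s || q && D
s || s || q && ! D
s || s || q && ! false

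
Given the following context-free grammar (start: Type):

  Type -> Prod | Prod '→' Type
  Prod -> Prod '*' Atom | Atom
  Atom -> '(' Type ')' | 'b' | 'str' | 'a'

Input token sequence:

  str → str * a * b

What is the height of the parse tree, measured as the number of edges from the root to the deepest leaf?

6

[Type [Prod [Atom str]] → [Type [Prod [Prod [Prod [Atom str]] * [Atom a]] * [Atom b]]]]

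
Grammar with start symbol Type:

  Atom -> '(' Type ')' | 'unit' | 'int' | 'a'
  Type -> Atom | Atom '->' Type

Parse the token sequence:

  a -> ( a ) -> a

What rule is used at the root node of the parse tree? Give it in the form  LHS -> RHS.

Type -> Atom '->' Type

[Type [Atom a] -> [Type [Atom ( [Type [Atom a]] )] -> [Type [Atom a]]]]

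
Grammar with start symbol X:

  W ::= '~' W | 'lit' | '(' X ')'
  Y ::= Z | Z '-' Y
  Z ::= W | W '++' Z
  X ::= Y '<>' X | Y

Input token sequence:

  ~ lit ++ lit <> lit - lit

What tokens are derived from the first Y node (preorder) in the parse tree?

~ lit ++ lit

[X [Y [Z [W ~ [W lit]] ++ [Z [W lit]]]] <> [X [Y [Z [W lit]] - [Y [Z [W lit]]]]]]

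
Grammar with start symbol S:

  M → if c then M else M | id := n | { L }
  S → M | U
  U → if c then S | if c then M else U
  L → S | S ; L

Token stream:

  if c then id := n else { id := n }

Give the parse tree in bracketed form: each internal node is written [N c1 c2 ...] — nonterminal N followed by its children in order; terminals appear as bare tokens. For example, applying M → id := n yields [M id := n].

[S [M if c then [M id := n] else [M { [L [S [M id := n]]] }]]]

S
M
if c then M else M
if c then id := n else M
if c then id := n else { L }
if c then id := n else { S }
if c then id := n else { M }
if c then id := n else { id := n }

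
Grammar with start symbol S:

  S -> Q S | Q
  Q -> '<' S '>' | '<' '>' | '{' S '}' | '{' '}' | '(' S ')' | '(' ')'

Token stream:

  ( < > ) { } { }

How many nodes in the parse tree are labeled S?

4

[S [Q ( [S [Q < >]] )] [S [Q { }] [S [Q { }]]]]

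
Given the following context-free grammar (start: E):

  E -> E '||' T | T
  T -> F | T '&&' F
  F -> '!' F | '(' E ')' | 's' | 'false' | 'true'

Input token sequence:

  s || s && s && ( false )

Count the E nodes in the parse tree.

3

[E [E [T [F s]]] || [T [T [T [F s]] && [F s]] && [F ( [E [T [F false]]] )]]]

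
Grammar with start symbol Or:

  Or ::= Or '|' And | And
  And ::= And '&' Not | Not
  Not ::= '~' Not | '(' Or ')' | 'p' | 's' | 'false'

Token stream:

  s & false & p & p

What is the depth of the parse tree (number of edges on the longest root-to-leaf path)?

6

[Or [And [And [And [And [Not s]] & [Not false]] & [Not p]] & [Not p]]]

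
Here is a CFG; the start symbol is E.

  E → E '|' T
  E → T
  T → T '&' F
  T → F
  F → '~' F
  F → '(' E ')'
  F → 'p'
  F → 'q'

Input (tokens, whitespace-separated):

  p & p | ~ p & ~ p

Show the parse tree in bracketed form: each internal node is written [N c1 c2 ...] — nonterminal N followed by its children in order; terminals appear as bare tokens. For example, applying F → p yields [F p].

E
E | T
T | T
T & F | T
F & F | T
p & F | T
p & p | T
p & p | T & F
p & p | F & F
p & p | ~ F & F
p & p | ~ p & F
p & p | ~ p & ~ F
p & p | ~ p & ~ p

[E [E [T [T [F p]] & [F p]]] | [T [T [F ~ [F p]]] & [F ~ [F p]]]]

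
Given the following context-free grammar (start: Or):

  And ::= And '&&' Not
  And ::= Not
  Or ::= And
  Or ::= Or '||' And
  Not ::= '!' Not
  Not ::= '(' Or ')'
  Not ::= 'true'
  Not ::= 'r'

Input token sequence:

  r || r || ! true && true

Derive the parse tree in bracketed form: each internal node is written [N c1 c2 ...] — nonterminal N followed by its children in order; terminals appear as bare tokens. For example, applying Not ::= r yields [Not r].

[Or [Or [Or [And [Not r]]] || [And [Not r]]] || [And [And [Not ! [Not true]]] && [Not true]]]

Or
Or || And
Or || And || And
And || And || And
Not || And || And
r || And || And
r || Not || And
r || r || And
r || r || And && Not
r || r || Not && Not
r || r || ! Not && Not
r || r || ! true && Not
r || r || ! true && true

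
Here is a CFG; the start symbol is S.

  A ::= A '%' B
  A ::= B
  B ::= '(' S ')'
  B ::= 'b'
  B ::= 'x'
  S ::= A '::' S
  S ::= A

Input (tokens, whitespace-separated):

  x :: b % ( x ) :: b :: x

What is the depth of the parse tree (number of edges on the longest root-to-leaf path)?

7

[S [A [B x]] :: [S [A [A [B b]] % [B ( [S [A [B x]]] )]] :: [S [A [B b]] :: [S [A [B x]]]]]]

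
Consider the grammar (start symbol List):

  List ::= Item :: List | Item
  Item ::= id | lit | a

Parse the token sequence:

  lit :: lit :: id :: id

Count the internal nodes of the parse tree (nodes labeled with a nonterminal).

[List [Item lit] :: [List [Item lit] :: [List [Item id] :: [List [Item id]]]]]

8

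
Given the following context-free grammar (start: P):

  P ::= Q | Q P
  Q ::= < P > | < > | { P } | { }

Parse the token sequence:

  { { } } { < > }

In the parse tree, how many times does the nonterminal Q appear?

[P [Q { [P [Q { }]] }] [P [Q { [P [Q < >]] }]]]

4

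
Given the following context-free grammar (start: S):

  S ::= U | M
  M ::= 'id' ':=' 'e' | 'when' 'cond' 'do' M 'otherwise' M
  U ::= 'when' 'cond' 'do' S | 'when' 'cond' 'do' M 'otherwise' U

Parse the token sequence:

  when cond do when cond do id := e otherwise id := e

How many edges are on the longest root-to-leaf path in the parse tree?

[S [U when cond do [S [M when cond do [M id := e] otherwise [M id := e]]]]]

5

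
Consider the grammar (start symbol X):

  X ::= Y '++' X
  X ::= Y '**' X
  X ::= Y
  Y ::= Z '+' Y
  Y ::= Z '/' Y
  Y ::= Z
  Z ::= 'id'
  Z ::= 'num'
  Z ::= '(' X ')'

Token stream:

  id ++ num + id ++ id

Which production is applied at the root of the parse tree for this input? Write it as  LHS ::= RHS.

X ::= Y '++' X

[X [Y [Z id]] ++ [X [Y [Z num] + [Y [Z id]]] ++ [X [Y [Z id]]]]]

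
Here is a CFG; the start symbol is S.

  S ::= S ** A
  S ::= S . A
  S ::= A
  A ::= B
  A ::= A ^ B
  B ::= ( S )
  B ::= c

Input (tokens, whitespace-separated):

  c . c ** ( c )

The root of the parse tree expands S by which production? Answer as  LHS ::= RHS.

S ::= S ** A

[S [S [S [A [B c]]] . [A [B c]]] ** [A [B ( [S [A [B c]]] )]]]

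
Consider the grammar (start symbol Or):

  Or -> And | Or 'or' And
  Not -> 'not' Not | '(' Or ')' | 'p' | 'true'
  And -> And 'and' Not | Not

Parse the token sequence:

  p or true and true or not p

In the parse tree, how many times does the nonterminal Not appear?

[Or [Or [Or [And [Not p]]] or [And [And [Not true]] and [Not true]]] or [And [Not not [Not p]]]]

5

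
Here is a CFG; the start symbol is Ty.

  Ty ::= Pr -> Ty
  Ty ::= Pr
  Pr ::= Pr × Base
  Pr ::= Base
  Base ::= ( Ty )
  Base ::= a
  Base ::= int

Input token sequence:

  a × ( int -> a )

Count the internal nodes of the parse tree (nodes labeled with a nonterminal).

11

[Ty [Pr [Pr [Base a]] × [Base ( [Ty [Pr [Base int]] -> [Ty [Pr [Base a]]]] )]]]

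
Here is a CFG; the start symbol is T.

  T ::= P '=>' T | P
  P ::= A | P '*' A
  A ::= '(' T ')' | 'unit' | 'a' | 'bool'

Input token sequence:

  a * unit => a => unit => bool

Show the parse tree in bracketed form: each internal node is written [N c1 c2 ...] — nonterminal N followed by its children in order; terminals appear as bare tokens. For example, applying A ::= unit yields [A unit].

[T [P [P [A a]] * [A unit]] => [T [P [A a]] => [T [P [A unit]] => [T [P [A bool]]]]]]

T
P => T
P * A => T
A * A => T
a * A => T
a * unit => T
a * unit => P => T
a * unit => A => T
a * unit => a => T
a * unit => a => P => T
a * unit => a => A => T
a * unit => a => unit => T
a * unit => a => unit => P
a * unit => a => unit => A
a * unit => a => unit => bool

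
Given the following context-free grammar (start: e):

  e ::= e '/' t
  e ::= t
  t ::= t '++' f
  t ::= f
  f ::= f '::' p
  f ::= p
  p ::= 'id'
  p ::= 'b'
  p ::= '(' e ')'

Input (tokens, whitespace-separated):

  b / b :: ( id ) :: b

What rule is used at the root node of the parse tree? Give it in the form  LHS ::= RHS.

[e [e [t [f [p b]]]] / [t [f [f [f [p b]] :: [p ( [e [t [f [p id]]]] )]] :: [p b]]]]

e ::= e '/' t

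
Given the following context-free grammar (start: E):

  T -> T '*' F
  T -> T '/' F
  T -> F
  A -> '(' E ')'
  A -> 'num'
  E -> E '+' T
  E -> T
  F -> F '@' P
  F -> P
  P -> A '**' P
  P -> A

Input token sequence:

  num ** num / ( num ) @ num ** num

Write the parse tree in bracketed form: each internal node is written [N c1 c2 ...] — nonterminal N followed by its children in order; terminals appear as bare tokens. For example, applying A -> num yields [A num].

[E [T [T [F [P [A num] ** [P [A num]]]]] / [F [F [P [A ( [E [T [F [P [A num]]]]] )]]] @ [P [A num] ** [P [A num]]]]]]

E
T
T / F
F / F
P / F
A ** P / F
num ** P / F
num ** A / F
num ** num / F
num ** num / F @ P
num ** num / P @ P
num ** num / A @ P
num ** num / ( E ) @ P
num ** num / ( T ) @ P
num ** num / ( F ) @ P
num ** num / ( P ) @ P
num ** num / ( A ) @ P
num ** num / ( num ) @ P
num ** num / ( num ) @ A ** P
num ** num / ( num ) @ num ** P
num ** num / ( num ) @ num ** A
num ** num / ( num ) @ num ** num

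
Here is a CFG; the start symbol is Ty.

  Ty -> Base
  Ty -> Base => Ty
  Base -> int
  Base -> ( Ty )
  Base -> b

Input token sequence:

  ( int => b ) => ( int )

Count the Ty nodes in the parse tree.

[Ty [Base ( [Ty [Base int] => [Ty [Base b]]] )] => [Ty [Base ( [Ty [Base int]] )]]]

5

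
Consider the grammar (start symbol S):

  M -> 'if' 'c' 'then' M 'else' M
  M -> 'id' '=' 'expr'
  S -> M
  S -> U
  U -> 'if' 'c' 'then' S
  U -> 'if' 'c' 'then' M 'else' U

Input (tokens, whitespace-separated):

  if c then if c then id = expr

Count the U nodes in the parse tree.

2

[S [U if c then [S [U if c then [S [M id = expr]]]]]]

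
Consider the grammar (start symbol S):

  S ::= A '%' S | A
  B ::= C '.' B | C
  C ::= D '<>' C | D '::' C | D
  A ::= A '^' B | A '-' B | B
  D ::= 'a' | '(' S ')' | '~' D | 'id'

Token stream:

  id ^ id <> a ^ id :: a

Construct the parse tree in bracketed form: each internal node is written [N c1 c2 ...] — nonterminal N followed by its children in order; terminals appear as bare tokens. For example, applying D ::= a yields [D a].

S
A
A ^ B
A ^ B ^ B
B ^ B ^ B
C ^ B ^ B
D ^ B ^ B
id ^ B ^ B
id ^ C ^ B
id ^ D <> C ^ B
id ^ id <> C ^ B
id ^ id <> D ^ B
id ^ id <> a ^ B
id ^ id <> a ^ C
id ^ id <> a ^ D :: C
id ^ id <> a ^ id :: C
id ^ id <> a ^ id :: D
id ^ id <> a ^ id :: a

[S [A [A [A [B [C [D id]]]] ^ [B [C [D id] <> [C [D a]]]]] ^ [B [C [D id] :: [C [D a]]]]]]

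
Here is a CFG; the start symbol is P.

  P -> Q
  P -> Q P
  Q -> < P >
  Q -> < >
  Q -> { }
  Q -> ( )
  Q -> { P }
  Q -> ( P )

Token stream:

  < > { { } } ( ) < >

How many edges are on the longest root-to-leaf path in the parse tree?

[P [Q < >] [P [Q { [P [Q { }]] }] [P [Q ( )] [P [Q < >]]]]]

5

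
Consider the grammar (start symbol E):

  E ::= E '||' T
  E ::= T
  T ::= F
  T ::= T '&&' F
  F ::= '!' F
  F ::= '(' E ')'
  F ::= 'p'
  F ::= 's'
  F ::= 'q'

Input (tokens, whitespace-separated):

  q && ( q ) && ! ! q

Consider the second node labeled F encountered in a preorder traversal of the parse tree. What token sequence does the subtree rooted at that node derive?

( q )

[E [T [T [T [F q]] && [F ( [E [T [F q]]] )]] && [F ! [F ! [F q]]]]]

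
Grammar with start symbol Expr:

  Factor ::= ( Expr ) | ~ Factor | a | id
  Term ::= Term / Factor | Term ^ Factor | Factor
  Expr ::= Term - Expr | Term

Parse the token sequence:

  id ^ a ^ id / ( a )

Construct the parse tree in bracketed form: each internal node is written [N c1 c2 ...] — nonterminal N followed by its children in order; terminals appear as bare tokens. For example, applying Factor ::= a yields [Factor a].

[Expr [Term [Term [Term [Term [Factor id]] ^ [Factor a]] ^ [Factor id]] / [Factor ( [Expr [Term [Factor a]]] )]]]

Expr
Term
Term / Factor
Term ^ Factor / Factor
Term ^ Factor ^ Factor / Factor
Factor ^ Factor ^ Factor / Factor
id ^ Factor ^ Factor / Factor
id ^ a ^ Factor / Factor
id ^ a ^ id / Factor
id ^ a ^ id / ( Expr )
id ^ a ^ id / ( Term )
id ^ a ^ id / ( Factor )
id ^ a ^ id / ( a )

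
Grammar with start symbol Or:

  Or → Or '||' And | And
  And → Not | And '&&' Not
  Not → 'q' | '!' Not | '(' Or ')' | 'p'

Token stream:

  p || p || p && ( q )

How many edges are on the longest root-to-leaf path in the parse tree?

6

[Or [Or [Or [And [Not p]]] || [And [Not p]]] || [And [And [Not p]] && [Not ( [Or [And [Not q]]] )]]]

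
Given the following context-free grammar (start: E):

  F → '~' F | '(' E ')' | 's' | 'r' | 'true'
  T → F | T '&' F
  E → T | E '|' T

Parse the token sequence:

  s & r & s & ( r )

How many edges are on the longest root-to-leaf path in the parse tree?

[E [T [T [T [T [F s]] & [F r]] & [F s]] & [F ( [E [T [F r]]] )]]]

6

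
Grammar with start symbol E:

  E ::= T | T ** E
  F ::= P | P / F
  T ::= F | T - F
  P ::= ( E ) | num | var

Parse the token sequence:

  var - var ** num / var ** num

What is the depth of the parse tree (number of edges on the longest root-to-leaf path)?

[E [T [T [F [P var]]] - [F [P var]]] ** [E [T [F [P num] / [F [P var]]]] ** [E [T [F [P num]]]]]]

6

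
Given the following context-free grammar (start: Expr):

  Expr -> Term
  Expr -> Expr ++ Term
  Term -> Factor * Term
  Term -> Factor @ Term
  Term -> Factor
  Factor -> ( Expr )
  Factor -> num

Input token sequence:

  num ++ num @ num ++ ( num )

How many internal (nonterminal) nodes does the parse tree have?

14

[Expr [Expr [Expr [Term [Factor num]]] ++ [Term [Factor num] @ [Term [Factor num]]]] ++ [Term [Factor ( [Expr [Term [Factor num]]] )]]]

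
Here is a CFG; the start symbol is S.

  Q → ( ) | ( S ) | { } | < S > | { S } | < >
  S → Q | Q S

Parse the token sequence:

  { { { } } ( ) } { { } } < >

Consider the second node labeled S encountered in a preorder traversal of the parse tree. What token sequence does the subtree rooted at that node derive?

[S [Q { [S [Q { [S [Q { }]] }] [S [Q ( )]]] }] [S [Q { [S [Q { }]] }] [S [Q < >]]]]

{ { } } ( )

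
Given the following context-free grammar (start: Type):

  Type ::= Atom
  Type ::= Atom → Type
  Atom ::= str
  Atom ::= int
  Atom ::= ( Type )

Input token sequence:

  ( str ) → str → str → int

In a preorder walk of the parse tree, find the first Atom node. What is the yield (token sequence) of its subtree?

[Type [Atom ( [Type [Atom str]] )] → [Type [Atom str] → [Type [Atom str] → [Type [Atom int]]]]]

( str )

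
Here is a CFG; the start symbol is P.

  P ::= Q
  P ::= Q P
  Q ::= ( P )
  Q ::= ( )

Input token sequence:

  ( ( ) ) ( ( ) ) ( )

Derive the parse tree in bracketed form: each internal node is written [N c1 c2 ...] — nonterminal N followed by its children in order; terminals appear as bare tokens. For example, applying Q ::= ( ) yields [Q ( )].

[P [Q ( [P [Q ( )]] )] [P [Q ( [P [Q ( )]] )] [P [Q ( )]]]]

P
Q P
( P ) P
( Q ) P
( ( ) ) P
( ( ) ) Q P
( ( ) ) ( P ) P
( ( ) ) ( Q ) P
( ( ) ) ( ( ) ) P
( ( ) ) ( ( ) ) Q
( ( ) ) ( ( ) ) ( )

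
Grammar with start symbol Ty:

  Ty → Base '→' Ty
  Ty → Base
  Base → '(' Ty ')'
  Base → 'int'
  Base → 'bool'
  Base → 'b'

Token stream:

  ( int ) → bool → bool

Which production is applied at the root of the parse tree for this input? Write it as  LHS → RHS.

Ty → Base '→' Ty

[Ty [Base ( [Ty [Base int]] )] → [Ty [Base bool] → [Ty [Base bool]]]]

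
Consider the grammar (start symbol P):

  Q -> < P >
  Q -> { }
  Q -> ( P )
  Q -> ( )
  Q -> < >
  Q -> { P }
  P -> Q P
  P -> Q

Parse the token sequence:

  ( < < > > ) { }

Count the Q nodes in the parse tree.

[P [Q ( [P [Q < [P [Q < >]] >]] )] [P [Q { }]]]

4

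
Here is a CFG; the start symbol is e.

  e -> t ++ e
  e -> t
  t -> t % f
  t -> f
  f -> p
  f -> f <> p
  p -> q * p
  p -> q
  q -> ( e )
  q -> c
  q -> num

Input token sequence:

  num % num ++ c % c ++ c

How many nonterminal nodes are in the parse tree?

23

[e [t [t [f [p [q num]]]] % [f [p [q num]]]] ++ [e [t [t [f [p [q c]]]] % [f [p [q c]]]] ++ [e [t [f [p [q c]]]]]]]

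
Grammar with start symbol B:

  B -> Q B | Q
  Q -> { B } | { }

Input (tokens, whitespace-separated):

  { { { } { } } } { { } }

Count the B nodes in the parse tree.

[B [Q { [B [Q { [B [Q { }] [B [Q { }]]] }]] }] [B [Q { [B [Q { }]] }]]]

6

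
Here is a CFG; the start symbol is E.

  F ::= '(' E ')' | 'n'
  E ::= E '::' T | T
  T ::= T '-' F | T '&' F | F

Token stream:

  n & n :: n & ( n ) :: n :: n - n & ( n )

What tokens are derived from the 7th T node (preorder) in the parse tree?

[E [E [E [E [T [T [F n]] & [F n]]] :: [T [T [F n]] & [F ( [E [T [F n]]] )]]] :: [T [F n]]] :: [T [T [T [F n]] - [F n]] & [F ( [E [T [F n]]] )]]]

n - n & ( n )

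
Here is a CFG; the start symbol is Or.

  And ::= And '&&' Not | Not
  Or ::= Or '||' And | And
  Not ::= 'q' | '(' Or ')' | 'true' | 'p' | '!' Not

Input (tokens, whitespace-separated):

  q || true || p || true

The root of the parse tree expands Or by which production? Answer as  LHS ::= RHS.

[Or [Or [Or [Or [And [Not q]]] || [And [Not true]]] || [And [Not p]]] || [And [Not true]]]

Or ::= Or '||' And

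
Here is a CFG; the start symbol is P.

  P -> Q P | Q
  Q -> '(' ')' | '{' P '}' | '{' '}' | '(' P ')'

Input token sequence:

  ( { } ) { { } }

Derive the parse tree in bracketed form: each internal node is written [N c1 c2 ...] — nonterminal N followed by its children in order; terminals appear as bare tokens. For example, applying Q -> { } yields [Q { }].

[P [Q ( [P [Q { }]] )] [P [Q { [P [Q { }]] }]]]

P
Q P
( P ) P
( Q ) P
( { } ) P
( { } ) Q
( { } ) { P }
( { } ) { Q }
( { } ) { { } }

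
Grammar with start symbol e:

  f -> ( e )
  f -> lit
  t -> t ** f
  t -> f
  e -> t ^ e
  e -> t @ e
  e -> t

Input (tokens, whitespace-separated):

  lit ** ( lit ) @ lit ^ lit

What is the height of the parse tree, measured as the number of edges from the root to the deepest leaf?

6

[e [t [t [f lit]] ** [f ( [e [t [f lit]]] )]] @ [e [t [f lit]] ^ [e [t [f lit]]]]]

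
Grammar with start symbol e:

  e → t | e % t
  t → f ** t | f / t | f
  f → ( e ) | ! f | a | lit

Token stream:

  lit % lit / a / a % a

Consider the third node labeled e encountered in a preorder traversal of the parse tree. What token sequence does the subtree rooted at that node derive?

lit

[e [e [e [t [f lit]]] % [t [f lit] / [t [f a] / [t [f a]]]]] % [t [f a]]]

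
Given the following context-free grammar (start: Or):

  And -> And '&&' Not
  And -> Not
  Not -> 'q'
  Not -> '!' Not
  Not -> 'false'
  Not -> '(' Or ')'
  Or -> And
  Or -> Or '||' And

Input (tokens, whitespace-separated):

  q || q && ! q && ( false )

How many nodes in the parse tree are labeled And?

[Or [Or [And [Not q]]] || [And [And [And [Not q]] && [Not ! [Not q]]] && [Not ( [Or [And [Not false]]] )]]]

5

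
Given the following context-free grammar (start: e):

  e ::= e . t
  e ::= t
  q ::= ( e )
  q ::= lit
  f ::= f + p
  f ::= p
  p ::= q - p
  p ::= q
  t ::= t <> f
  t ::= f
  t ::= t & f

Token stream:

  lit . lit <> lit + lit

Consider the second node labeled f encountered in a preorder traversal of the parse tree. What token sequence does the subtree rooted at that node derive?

lit

[e [e [t [f [p [q lit]]]]] . [t [t [f [p [q lit]]]] <> [f [f [p [q lit]]] + [p [q lit]]]]]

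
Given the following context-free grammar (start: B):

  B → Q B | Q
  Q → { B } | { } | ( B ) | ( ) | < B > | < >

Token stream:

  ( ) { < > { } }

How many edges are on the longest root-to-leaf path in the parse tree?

6

[B [Q ( )] [B [Q { [B [Q < >] [B [Q { }]]] }]]]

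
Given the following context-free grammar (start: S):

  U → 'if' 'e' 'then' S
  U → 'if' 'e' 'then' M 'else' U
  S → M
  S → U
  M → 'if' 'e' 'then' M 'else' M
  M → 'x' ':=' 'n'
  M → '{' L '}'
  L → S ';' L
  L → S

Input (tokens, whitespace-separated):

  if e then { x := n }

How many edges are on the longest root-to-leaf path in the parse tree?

[S [U if e then [S [M { [L [S [M x := n]]] }]]]]

7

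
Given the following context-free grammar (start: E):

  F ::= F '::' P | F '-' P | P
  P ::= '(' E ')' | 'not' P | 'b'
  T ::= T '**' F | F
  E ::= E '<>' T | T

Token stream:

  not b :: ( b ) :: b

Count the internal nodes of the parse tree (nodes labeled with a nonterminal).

[E [T [F [F [F [P not [P b]]] :: [P ( [E [T [F [P b]]]] )]] :: [P b]]]]

13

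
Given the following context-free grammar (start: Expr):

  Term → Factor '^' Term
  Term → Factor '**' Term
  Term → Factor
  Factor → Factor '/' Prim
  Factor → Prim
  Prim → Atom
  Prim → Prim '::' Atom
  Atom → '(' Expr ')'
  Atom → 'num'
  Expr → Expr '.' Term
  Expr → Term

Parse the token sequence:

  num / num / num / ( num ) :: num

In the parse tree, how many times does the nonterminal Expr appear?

[Expr [Term [Factor [Factor [Factor [Factor [Prim [Atom num]]] / [Prim [Atom num]]] / [Prim [Atom num]]] / [Prim [Prim [Atom ( [Expr [Term [Factor [Prim [Atom num]]]]] )]] :: [Atom num]]]]]

2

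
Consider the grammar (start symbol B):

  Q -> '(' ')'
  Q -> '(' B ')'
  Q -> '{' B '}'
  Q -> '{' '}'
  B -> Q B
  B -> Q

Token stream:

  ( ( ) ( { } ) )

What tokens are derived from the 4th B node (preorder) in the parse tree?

[B [Q ( [B [Q ( )] [B [Q ( [B [Q { }]] )]]] )]]

{ }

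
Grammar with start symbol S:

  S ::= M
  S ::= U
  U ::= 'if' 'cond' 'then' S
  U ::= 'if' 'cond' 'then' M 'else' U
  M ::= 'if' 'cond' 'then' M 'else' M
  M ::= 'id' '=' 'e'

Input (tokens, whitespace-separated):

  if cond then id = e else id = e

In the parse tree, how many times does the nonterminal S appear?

1

[S [M if cond then [M id = e] else [M id = e]]]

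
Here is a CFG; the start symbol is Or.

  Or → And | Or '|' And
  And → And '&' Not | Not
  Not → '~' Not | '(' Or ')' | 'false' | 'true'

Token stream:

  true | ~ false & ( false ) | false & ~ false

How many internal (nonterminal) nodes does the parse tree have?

18

[Or [Or [Or [And [Not true]]] | [And [And [Not ~ [Not false]]] & [Not ( [Or [And [Not false]]] )]]] | [And [And [Not false]] & [Not ~ [Not false]]]]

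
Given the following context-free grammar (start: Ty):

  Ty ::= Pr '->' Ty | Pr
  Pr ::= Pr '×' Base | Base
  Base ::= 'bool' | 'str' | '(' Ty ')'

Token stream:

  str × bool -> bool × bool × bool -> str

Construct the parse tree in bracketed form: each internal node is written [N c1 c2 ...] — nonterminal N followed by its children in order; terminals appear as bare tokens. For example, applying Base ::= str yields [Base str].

Ty
Pr -> Ty
Pr × Base -> Ty
Base × Base -> Ty
str × Base -> Ty
str × bool -> Ty
str × bool -> Pr -> Ty
str × bool -> Pr × Base -> Ty
str × bool -> Pr × Base × Base -> Ty
str × bool -> Base × Base × Base -> Ty
str × bool -> bool × Base × Base -> Ty
str × bool -> bool × bool × Base -> Ty
str × bool -> bool × bool × bool -> Ty
str × bool -> bool × bool × bool -> Pr
str × bool -> bool × bool × bool -> Base
str × bool -> bool × bool × bool -> str

[Ty [Pr [Pr [Base str]] × [Base bool]] -> [Ty [Pr [Pr [Pr [Base bool]] × [Base bool]] × [Base bool]] -> [Ty [Pr [Base str]]]]]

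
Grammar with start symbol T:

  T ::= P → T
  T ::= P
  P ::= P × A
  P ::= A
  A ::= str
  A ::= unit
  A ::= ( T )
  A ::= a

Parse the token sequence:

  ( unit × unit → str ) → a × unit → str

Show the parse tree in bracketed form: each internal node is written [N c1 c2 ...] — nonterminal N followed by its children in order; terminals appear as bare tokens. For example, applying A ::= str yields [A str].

[T [P [A ( [T [P [P [A unit]] × [A unit]] → [T [P [A str]]]] )]] → [T [P [P [A a]] × [A unit]] → [T [P [A str]]]]]

T
P → T
A → T
( T ) → T
( P → T ) → T
( P × A → T ) → T
( A × A → T ) → T
( unit × A → T ) → T
( unit × unit → T ) → T
( unit × unit → P ) → T
( unit × unit → A ) → T
( unit × unit → str ) → T
( unit × unit → str ) → P → T
( unit × unit → str ) → P × A → T
( unit × unit → str ) → A × A → T
( unit × unit → str ) → a × A → T
( unit × unit → str ) → a × unit → T
( unit × unit → str ) → a × unit → P
( unit × unit → str ) → a × unit → A
( unit × unit → str ) → a × unit → str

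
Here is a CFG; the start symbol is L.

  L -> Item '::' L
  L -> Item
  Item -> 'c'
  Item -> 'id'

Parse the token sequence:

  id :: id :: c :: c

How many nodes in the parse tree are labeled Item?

4

[L [Item id] :: [L [Item id] :: [L [Item c] :: [L [Item c]]]]]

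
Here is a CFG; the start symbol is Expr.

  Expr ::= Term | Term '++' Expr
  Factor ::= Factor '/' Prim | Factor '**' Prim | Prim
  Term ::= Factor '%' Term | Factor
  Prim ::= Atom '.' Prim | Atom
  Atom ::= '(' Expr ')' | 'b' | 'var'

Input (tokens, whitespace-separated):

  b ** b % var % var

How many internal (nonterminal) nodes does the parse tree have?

[Expr [Term [Factor [Factor [Prim [Atom b]]] ** [Prim [Atom b]]] % [Term [Factor [Prim [Atom var]]] % [Term [Factor [Prim [Atom var]]]]]]]

16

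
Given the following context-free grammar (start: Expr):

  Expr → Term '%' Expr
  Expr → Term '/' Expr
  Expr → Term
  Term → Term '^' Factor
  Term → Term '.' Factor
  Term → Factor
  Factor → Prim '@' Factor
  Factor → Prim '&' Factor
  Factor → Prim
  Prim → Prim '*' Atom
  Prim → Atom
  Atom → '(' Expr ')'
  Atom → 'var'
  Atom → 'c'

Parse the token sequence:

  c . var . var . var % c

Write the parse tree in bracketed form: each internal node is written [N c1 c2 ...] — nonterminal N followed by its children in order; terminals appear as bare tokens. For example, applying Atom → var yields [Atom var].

[Expr [Term [Term [Term [Term [Factor [Prim [Atom c]]]] . [Factor [Prim [Atom var]]]] . [Factor [Prim [Atom var]]]] . [Factor [Prim [Atom var]]]] % [Expr [Term [Factor [Prim [Atom c]]]]]]

Expr
Term % Expr
Term . Factor % Expr
Term . Factor . Factor % Expr
Term . Factor . Factor . Factor % Expr
Factor . Factor . Factor . Factor % Expr
Prim . Factor . Factor . Factor % Expr
Atom . Factor . Factor . Factor % Expr
c . Factor . Factor . Factor % Expr
c . Prim . Factor . Factor % Expr
c . Atom . Factor . Factor % Expr
c . var . Factor . Factor % Expr
c . var . Prim . Factor % Expr
c . var . Atom . Factor % Expr
c . var . var . Factor % Expr
c . var . var . Prim % Expr
c . var . var . Atom % Expr
c . var . var . var % Expr
c . var . var . var % Term
c . var . var . var % Factor
c . var . var . var % Prim
c . var . var . var % Atom
c . var . var . var % c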